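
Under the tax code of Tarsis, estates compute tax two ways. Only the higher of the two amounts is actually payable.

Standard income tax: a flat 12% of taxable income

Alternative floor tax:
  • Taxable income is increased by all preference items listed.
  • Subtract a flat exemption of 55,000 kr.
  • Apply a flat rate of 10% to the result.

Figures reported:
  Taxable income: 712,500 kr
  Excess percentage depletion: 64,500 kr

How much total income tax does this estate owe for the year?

Standard income tax:
  712,500 kr × 12% = 85,500 kr

Alternative floor tax:
  Adjusted income: 712,500 kr + 64,500 kr = 777,000 kr
  Less exemption 55,000 kr → base 722,000 kr
  722,000 kr × 10% = 72,200 kr

85,500 kr > 72,200 kr, so the standard income tax governs.

85,500 kr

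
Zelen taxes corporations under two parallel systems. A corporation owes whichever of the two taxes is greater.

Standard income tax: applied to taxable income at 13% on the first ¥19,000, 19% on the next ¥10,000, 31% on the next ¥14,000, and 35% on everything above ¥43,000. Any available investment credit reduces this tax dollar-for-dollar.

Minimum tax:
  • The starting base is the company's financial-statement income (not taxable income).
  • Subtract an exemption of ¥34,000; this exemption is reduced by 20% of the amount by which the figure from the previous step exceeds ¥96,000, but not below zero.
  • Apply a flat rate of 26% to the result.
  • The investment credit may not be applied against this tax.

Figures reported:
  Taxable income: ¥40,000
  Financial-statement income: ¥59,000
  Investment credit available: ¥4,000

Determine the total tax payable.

¥6,500

Standard income tax:
  ¥19,000 × 13% = ¥2,470
  ¥10,000 × 19% = ¥1,900
  ¥11,000 × 31% = ¥3,410
  → ¥7,780
  Less investment credit ¥4,000 → ¥3,780

Minimum tax:
  Base (financial-statement income): ¥59,000
  Exemption: ¥59,000 ≤ ¥96,000, so full ¥34,000 applies
  Base: ¥59,000 − ¥34,000 = ¥25,000
  ¥25,000 × 26% = ¥6,500

¥6,500 > ¥3,780, so the minimum tax is the binding amount.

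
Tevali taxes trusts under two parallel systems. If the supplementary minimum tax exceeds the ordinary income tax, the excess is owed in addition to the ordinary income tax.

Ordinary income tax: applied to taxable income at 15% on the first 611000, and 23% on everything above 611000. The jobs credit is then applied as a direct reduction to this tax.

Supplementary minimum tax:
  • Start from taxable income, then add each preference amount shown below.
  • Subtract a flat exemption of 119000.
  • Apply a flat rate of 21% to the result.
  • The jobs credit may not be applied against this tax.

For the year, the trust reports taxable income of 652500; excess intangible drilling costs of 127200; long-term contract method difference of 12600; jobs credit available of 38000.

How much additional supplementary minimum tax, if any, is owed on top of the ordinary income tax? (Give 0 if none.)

78198

Supplementary minimum tax:
  Adjusted income: 652500 + 127200 + 12600 = 792300
  Less exemption 119000 → base 673300
  673300 × 21% = 141393

Ordinary income tax:
  611000 × 15% = 91650
  41500 × 23% = 9545
  → 101195
  Less jobs credit 38000 → 63195

Excess of supplementary minimum tax over ordinary income tax: 141393 − 63195 = 78198.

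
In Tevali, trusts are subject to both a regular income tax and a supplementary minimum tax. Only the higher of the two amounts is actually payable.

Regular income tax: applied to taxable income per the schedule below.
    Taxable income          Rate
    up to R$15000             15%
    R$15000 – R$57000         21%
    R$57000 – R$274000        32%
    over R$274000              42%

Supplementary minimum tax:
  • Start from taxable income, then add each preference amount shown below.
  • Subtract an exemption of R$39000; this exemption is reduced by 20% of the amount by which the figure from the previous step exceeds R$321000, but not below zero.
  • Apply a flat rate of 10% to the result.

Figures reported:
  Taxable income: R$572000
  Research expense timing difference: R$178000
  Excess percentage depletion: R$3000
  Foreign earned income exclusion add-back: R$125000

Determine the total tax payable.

Supplementary minimum tax:
  Adjusted income: R$572000 + R$178000 + R$3000 + R$125000 = R$878000
  Exemption: 20% × (R$878000 − R$321000) = R$111400 ≥ R$39000, so the exemption is fully phased out
  Base: R$878000 − R$0 = R$878000
  R$878000 × 10% = R$87800

Regular income tax:
  R$15000 × 15% = R$2250
  R$42000 × 21% = R$8820
  R$217000 × 32% = R$69440
  R$298000 × 42% = R$125160
  → R$205670

R$205670 > R$87800, so the regular income tax governs.

R$205670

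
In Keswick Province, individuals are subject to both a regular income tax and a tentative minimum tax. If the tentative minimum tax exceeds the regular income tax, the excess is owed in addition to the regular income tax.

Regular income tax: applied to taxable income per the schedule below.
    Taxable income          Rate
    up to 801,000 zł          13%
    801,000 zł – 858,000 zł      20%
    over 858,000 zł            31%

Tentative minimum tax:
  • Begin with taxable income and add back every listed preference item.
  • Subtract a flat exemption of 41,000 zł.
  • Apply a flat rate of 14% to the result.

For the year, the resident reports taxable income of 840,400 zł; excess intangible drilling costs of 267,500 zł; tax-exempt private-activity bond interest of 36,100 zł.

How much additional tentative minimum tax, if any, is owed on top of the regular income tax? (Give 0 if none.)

Regular income tax:
  801,000 zł × 13% = 104,130 zł
  39,400 zł × 20% = 7,880 zł
  → 112,010 zł

Tentative minimum tax:
  Adjusted income: 840,400 zł + 267,500 zł + 36,100 zł = 1,144,000 zł
  Less exemption 41,000 zł → base 1,103,000 zł
  1,103,000 zł × 14% = 154,420 zł

Excess of tentative minimum tax over regular income tax: 154,420 zł − 112,010 zł = 42,410 zł.

42,410 zł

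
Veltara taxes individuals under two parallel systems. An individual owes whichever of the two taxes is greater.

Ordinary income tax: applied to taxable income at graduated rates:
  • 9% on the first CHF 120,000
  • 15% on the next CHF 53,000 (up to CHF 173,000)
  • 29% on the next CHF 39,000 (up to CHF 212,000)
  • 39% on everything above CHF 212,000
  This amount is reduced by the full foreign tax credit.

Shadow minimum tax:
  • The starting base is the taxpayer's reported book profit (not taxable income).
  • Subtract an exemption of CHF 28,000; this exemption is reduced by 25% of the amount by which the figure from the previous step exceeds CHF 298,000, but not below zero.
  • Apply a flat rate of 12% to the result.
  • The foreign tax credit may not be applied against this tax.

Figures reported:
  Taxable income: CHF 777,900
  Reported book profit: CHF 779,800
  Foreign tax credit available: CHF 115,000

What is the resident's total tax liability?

CHF 135,761

Shadow minimum tax:
  Base (reported book profit): CHF 779,800
  Exemption: 25% × (CHF 779,800 − CHF 298,000) = CHF 120,450 ≥ CHF 28,000, so the exemption is fully phased out
  Base: CHF 779,800 − CHF 0 = CHF 779,800
  CHF 779,800 × 12% = CHF 93,576

Ordinary income tax:
  CHF 120,000 × 9% = CHF 10,800
  CHF 53,000 × 15% = CHF 7,950
  CHF 39,000 × 29% = CHF 11,310
  CHF 565,900 × 39% = CHF 220,701
  → CHF 250,761
  Less foreign tax credit CHF 115,000 → CHF 135,761

CHF 135,761 > CHF 93,576, so the ordinary income tax governs.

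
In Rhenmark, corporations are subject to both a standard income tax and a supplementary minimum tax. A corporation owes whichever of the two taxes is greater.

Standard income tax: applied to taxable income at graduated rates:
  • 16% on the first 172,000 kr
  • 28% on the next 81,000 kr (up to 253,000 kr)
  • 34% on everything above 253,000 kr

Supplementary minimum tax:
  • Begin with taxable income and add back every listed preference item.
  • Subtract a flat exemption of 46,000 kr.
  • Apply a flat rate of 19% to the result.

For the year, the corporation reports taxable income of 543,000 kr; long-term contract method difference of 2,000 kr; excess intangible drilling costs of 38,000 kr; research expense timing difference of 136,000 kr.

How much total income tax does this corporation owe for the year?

Supplementary minimum tax:
  Adjusted income: 543,000 kr + 2,000 kr + 38,000 kr + 136,000 kr = 719,000 kr
  Less exemption 46,000 kr → base 673,000 kr
  673,000 kr × 19% = 127,870 kr

Standard income tax:
  172,000 kr × 16% = 27,520 kr
  81,000 kr × 28% = 22,680 kr
  290,000 kr × 34% = 98,600 kr
  → 148,800 kr

148,800 kr > 127,870 kr, so the standard income tax governs.

148,800 kr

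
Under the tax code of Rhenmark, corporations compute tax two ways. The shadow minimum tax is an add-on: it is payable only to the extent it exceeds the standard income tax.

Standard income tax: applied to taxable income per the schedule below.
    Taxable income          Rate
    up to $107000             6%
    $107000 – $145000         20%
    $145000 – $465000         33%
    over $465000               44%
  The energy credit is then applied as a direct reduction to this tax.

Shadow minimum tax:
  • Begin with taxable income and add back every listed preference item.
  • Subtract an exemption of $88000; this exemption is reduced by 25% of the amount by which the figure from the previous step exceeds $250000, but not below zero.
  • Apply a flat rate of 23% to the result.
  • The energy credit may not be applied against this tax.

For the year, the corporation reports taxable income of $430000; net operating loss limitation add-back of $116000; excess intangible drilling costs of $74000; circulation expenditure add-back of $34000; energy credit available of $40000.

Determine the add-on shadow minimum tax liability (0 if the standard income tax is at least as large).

$82350

Standard income tax:
  $107000 × 6% = $6420
  $38000 × 20% = $7600
  $285000 × 33% = $94050
  → $108070
  Less energy credit $40000 → $68070

Shadow minimum tax:
  Adjusted income: $430000 + $116000 + $74000 + $34000 = $654000
  Exemption: 25% × ($654000 − $250000) = $101000 ≥ $88000, so the exemption is fully phased out
  Base: $654000 − $0 = $654000
  $654000 × 23% = $150420

Excess of shadow minimum tax over standard income tax: $150420 − $68070 = $82350.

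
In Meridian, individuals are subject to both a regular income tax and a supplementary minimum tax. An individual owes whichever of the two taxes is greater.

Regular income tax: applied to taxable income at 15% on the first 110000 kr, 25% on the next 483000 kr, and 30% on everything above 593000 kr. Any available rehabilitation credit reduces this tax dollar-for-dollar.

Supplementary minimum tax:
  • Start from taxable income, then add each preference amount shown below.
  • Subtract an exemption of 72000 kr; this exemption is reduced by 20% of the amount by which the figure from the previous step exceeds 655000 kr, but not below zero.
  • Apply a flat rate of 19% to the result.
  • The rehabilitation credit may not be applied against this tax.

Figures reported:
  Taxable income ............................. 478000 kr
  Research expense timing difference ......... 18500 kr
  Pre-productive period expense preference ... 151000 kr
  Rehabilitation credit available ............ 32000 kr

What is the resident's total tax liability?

Supplementary minimum tax:
  Adjusted income: 478000 kr + 18500 kr + 151000 kr = 647500 kr
  Exemption: 647500 kr ≤ 655000 kr, so full 72000 kr applies
  Base: 647500 kr − 72000 kr = 575500 kr
  575500 kr × 19% = 109345 kr

Regular income tax:
  110000 kr × 15% = 16500 kr
  368000 kr × 25% = 92000 kr
  → 108500 kr
  Less rehabilitation credit 32000 kr → 76500 kr

109345 kr > 76500 kr, so the supplementary minimum tax is the binding amount.

109345 kr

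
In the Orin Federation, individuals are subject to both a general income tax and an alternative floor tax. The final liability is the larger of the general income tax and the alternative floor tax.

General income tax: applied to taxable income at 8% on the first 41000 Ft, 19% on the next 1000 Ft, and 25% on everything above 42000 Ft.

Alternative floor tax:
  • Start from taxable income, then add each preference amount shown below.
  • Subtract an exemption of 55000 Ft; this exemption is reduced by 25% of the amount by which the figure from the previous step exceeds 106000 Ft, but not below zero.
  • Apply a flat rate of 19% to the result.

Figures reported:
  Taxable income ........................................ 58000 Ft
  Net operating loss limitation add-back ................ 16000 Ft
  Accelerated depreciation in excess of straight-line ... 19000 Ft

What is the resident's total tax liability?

7470 Ft

Alternative floor tax:
  Adjusted income: 58000 Ft + 16000 Ft + 19000 Ft = 93000 Ft
  Exemption: 93000 Ft ≤ 106000 Ft, so full 55000 Ft applies
  Base: 93000 Ft − 55000 Ft = 38000 Ft
  38000 Ft × 19% = 7220 Ft

General income tax:
  41000 Ft × 8% = 3280 Ft
  1000 Ft × 19% = 190 Ft
  16000 Ft × 25% = 4000 Ft
  → 7470 Ft

7470 Ft > 7220 Ft, so the general income tax governs.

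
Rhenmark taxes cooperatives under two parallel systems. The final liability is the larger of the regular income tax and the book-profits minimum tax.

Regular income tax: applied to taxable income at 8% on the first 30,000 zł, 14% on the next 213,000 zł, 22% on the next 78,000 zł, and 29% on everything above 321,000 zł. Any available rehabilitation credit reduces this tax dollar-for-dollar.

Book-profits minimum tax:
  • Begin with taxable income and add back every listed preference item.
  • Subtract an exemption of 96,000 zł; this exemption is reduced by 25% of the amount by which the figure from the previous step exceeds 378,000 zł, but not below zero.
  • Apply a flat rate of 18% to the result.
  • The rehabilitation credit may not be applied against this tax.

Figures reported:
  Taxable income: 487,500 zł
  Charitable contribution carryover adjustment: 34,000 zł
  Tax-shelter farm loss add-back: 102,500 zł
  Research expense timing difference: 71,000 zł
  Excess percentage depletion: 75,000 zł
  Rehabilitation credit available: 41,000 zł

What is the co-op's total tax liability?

138,600 zł

Regular income tax:
  30,000 zł × 8% = 2,400 zł
  213,000 zł × 14% = 29,820 zł
  78,000 zł × 22% = 17,160 zł
  166,500 zł × 29% = 48,285 zł
  → 97,665 zł
  Less rehabilitation credit 41,000 zł → 56,665 zł

Book-profits minimum tax:
  Adjusted income: 487,500 zł + 34,000 zł + 102,500 zł + 71,000 zł + 75,000 zł = 770,000 zł
  Exemption: 25% × (770,000 zł − 378,000 zł) = 98,000 zł ≥ 96,000 zł, so the exemption is fully phased out
  Base: 770,000 zł − 0 zł = 770,000 zł
  770,000 zł × 18% = 138,600 zł

138,600 zł > 56,665 zł, so the book-profits minimum tax is the binding amount.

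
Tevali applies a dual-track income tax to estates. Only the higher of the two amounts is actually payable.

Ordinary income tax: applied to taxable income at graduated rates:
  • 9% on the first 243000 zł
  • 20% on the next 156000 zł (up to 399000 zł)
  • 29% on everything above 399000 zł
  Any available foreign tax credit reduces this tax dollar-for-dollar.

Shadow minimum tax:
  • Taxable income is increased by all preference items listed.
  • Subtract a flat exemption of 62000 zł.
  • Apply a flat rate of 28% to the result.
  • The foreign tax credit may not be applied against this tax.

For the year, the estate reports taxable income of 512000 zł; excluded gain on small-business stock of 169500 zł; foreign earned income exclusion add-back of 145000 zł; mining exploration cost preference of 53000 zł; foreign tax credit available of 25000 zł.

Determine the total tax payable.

Shadow minimum tax:
  Adjusted income: 512000 zł + 169500 zł + 145000 zł + 53000 zł = 879500 zł
  Less exemption 62000 zł → base 817500 zł
  817500 zł × 28% = 228900 zł

Ordinary income tax:
  243000 zł × 9% = 21870 zł
  156000 zł × 20% = 31200 zł
  113000 zł × 29% = 32770 zł
  → 85840 zł
  Less foreign tax credit 25000 zł → 60840 zł

228900 zł > 60840 zł, so the shadow minimum tax is the binding amount.

228900 zł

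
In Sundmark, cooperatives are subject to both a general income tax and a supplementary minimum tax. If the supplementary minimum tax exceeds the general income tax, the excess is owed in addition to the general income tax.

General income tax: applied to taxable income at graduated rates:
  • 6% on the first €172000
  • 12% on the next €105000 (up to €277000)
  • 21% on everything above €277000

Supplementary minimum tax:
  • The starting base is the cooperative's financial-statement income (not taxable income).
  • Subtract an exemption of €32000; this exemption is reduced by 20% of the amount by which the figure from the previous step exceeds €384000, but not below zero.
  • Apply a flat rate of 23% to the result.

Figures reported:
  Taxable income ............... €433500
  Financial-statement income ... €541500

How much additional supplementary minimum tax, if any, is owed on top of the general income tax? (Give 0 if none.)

€68645

Supplementary minimum tax:
  Base (financial-statement income): €541500
  Exemption: €32000 − 20% × (€541500 − €384000) = €32000 − €31500 = €500
  Base: €541500 − €500 = €541000
  €541000 × 23% = €124430

General income tax:
  €172000 × 6% = €10320
  €105000 × 12% = €12600
  €156500 × 21% = €32865
  → €55785

Excess of supplementary minimum tax over general income tax: €124430 − €55785 = €68645.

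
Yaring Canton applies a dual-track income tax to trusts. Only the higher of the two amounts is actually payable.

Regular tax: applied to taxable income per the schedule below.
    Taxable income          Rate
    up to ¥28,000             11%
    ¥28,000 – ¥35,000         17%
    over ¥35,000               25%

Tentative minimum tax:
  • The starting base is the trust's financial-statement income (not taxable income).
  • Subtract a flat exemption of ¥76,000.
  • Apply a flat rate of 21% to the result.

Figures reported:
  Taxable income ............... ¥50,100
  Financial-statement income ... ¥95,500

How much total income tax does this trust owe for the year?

¥8,045

Tentative minimum tax:
  Base (financial-statement income): ¥95,500
  Less exemption ¥76,000 → base ¥19,500
  ¥19,500 × 21% = ¥4,095

Regular tax:
  ¥28,000 × 11% = ¥3,080
  ¥7,000 × 17% = ¥1,190
  ¥15,100 × 25% = ¥3,775
  → ¥8,045

¥8,045 > ¥4,095, so the regular tax governs.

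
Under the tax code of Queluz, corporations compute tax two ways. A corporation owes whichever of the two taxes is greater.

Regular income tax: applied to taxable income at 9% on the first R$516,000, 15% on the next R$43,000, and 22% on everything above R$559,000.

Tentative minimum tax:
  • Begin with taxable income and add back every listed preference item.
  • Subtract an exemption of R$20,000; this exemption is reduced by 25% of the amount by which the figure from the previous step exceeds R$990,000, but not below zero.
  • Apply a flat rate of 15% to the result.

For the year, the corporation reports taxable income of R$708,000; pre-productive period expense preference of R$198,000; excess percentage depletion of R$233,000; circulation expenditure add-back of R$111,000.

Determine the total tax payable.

Regular income tax:
  R$516,000 × 9% = R$46,440
  R$43,000 × 15% = R$6,450
  R$149,000 × 22% = R$32,780
  → R$85,670

Tentative minimum tax:
  Adjusted income: R$708,000 + R$198,000 + R$233,000 + R$111,000 = R$1,250,000
  Exemption: 25% × (R$1,250,000 − R$990,000) = R$65,000 ≥ R$20,000, so the exemption is fully phased out
  Base: R$1,250,000 − R$0 = R$1,250,000
  R$1,250,000 × 15% = R$187,500

R$187,500 > R$85,670, so the tentative minimum tax is the binding amount.

R$187,500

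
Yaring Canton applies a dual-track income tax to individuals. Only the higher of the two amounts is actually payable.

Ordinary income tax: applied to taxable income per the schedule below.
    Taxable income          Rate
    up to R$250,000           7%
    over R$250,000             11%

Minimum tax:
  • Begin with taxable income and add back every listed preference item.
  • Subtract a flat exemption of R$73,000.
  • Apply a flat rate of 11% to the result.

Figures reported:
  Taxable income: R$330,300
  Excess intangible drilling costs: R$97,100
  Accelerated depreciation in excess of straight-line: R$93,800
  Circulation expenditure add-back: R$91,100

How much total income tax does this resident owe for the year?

R$59,323

Ordinary income tax:
  R$250,000 × 7% = R$17,500
  R$80,300 × 11% = R$8,833
  → R$26,333

Minimum tax:
  Adjusted income: R$330,300 + R$97,100 + R$93,800 + R$91,100 = R$612,300
  Less exemption R$73,000 → base R$539,300
  R$539,300 × 11% = R$59,323

R$59,323 > R$26,333, so the minimum tax is the binding amount.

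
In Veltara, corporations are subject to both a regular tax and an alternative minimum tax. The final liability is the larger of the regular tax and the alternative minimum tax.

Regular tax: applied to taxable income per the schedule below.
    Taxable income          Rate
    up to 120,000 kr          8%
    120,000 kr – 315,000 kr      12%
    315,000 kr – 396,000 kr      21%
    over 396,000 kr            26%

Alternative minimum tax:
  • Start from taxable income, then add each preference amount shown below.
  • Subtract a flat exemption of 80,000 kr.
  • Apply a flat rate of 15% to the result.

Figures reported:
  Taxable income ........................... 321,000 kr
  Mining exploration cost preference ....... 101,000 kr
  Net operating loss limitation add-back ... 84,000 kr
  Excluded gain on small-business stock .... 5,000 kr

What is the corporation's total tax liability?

64,650 kr

Regular tax:
  120,000 kr × 8% = 9,600 kr
  195,000 kr × 12% = 23,400 kr
  6,000 kr × 21% = 1,260 kr
  → 34,260 kr

Alternative minimum tax:
  Adjusted income: 321,000 kr + 101,000 kr + 84,000 kr + 5,000 kr = 511,000 kr
  Less exemption 80,000 kr → base 431,000 kr
  431,000 kr × 15% = 64,650 kr

64,650 kr > 34,260 kr, so the alternative minimum tax is the binding amount.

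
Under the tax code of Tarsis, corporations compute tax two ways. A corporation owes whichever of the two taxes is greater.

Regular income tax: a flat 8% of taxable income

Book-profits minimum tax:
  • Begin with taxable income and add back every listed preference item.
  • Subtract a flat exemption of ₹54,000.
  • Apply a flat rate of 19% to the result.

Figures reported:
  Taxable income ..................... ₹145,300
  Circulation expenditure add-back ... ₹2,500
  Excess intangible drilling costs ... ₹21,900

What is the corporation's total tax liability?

Regular income tax:
  ₹145,300 × 8% = ₹11,624

Book-profits minimum tax:
  Adjusted income: ₹145,300 + ₹2,500 + ₹21,900 = ₹169,700
  Less exemption ₹54,000 → base ₹115,700
  ₹115,700 × 19% = ₹21,983

₹21,983 > ₹11,624, so the book-profits minimum tax is the binding amount.

₹21,983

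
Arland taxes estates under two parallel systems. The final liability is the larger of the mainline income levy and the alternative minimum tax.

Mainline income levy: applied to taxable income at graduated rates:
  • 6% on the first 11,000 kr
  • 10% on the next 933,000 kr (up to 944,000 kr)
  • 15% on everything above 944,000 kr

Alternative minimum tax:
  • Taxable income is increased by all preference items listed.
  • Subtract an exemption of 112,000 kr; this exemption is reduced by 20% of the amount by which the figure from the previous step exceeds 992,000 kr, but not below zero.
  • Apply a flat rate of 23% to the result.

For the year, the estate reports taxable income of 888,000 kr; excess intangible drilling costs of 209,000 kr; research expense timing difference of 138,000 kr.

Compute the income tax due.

Alternative minimum tax:
  Adjusted income: 888,000 kr + 209,000 kr + 138,000 kr = 1,235,000 kr
  Exemption: 112,000 kr − 20% × (1,235,000 kr − 992,000 kr) = 112,000 kr − 48,600 kr = 63,400 kr
  Base: 1,235,000 kr − 63,400 kr = 1,171,600 kr
  1,171,600 kr × 23% = 269,468 kr

Mainline income levy:
  11,000 kr × 6% = 660 kr
  877,000 kr × 10% = 87,700 kr
  → 88,360 kr

269,468 kr > 88,360 kr, so the alternative minimum tax is the binding amount.

269,468 kr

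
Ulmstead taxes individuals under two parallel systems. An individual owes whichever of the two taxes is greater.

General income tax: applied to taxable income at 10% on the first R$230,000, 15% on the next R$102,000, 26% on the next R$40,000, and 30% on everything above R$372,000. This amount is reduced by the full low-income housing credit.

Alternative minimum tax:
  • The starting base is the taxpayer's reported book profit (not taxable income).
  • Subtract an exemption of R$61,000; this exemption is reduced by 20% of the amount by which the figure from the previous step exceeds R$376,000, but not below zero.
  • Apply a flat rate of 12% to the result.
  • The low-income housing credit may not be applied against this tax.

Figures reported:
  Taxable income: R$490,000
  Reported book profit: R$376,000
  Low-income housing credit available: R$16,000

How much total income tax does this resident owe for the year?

R$68,100

General income tax:
  R$230,000 × 10% = R$23,000
  R$102,000 × 15% = R$15,300
  R$40,000 × 26% = R$10,400
  R$118,000 × 30% = R$35,400
  → R$84,100
  Less low-income housing credit R$16,000 → R$68,100

Alternative minimum tax:
  Base (reported book profit): R$376,000
  Exemption: R$376,000 ≤ R$376,000, so full R$61,000 applies
  Base: R$376,000 − R$61,000 = R$315,000
  R$315,000 × 12% = R$37,800

R$68,100 > R$37,800, so the general income tax governs.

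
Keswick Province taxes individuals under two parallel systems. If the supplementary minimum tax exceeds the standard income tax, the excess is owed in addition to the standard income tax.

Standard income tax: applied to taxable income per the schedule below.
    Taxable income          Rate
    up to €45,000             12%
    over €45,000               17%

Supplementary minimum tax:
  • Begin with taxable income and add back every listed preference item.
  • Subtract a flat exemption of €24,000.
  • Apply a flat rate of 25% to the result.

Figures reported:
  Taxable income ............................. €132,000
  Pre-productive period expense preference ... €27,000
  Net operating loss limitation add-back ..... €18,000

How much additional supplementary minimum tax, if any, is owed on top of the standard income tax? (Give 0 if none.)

Supplementary minimum tax:
  Adjusted income: €132,000 + €27,000 + €18,000 = €177,000
  Less exemption €24,000 → base €153,000
  €153,000 × 25% = €38,250

Standard income tax:
  €45,000 × 12% = €5,400
  €87,000 × 17% = €14,790
  → €20,190

Excess of supplementary minimum tax over standard income tax: €38,250 − €20,190 = €18,060.

€18,060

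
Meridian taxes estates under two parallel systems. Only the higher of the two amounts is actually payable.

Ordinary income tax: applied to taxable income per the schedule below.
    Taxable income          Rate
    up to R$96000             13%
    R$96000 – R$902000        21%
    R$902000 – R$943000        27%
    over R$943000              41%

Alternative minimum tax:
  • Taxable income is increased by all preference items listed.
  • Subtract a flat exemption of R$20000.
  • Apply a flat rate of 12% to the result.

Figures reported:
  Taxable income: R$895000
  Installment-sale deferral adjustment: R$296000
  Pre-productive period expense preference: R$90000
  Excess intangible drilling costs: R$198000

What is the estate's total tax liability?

Alternative minimum tax:
  Adjusted income: R$895000 + R$296000 + R$90000 + R$198000 = R$1479000
  Less exemption R$20000 → base R$1459000
  R$1459000 × 12% = R$175080

Ordinary income tax:
  R$96000 × 13% = R$12480
  R$799000 × 21% = R$167790
  → R$180270

R$180270 > R$175080, so the ordinary income tax governs.

R$180270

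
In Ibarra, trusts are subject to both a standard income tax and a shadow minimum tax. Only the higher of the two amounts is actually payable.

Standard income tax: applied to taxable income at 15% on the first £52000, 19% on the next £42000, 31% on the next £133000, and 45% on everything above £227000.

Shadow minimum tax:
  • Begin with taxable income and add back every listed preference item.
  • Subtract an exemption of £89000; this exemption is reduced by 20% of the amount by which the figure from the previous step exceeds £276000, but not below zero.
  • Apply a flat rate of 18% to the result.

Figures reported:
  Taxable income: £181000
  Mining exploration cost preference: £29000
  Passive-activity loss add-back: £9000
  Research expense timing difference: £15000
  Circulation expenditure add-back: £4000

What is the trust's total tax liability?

Shadow minimum tax:
  Adjusted income: £181000 + £29000 + £9000 + £15000 + £4000 = £238000
  Exemption: £238000 ≤ £276000, so full £89000 applies
  Base: £238000 − £89000 = £149000
  £149000 × 18% = £26820

Standard income tax:
  £52000 × 15% = £7800
  £42000 × 19% = £7980
  £87000 × 31% = £26970
  → £42750

£42750 > £26820, so the standard income tax governs.

£42750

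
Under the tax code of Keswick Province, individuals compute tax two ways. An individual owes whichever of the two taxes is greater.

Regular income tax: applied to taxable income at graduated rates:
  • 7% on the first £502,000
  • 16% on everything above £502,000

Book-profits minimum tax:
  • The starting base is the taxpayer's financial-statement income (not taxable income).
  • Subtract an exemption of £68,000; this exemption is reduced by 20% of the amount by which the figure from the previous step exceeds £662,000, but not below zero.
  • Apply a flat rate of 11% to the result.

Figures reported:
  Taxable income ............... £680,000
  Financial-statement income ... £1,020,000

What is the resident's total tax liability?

Book-profits minimum tax:
  Base (financial-statement income): £1,020,000
  Exemption: 20% × (£1,020,000 − £662,000) = £71,600 ≥ £68,000, so the exemption is fully phased out
  Base: £1,020,000 − £0 = £1,020,000
  £1,020,000 × 11% = £112,200

Regular income tax:
  £502,000 × 7% = £35,140
  £178,000 × 16% = £28,480
  → £63,620

£112,200 > £63,620, so the book-profits minimum tax is the binding amount.

£112,200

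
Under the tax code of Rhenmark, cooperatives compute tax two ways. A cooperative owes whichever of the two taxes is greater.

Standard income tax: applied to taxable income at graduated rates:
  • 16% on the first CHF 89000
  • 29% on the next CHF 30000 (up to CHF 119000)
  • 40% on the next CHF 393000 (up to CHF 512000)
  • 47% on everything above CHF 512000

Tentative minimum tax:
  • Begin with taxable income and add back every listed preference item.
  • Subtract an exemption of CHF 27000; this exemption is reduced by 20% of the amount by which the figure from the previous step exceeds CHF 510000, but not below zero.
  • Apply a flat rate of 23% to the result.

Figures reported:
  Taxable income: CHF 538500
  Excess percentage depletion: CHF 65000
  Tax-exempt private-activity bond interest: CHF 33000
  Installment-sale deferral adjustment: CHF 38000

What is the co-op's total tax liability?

CHF 192595

Tentative minimum tax:
  Adjusted income: CHF 538500 + CHF 65000 + CHF 33000 + CHF 38000 = CHF 674500
  Exemption: 20% × (CHF 674500 − CHF 510000) = CHF 32900 ≥ CHF 27000, so the exemption is fully phased out
  Base: CHF 674500 − CHF 0 = CHF 674500
  CHF 674500 × 23% = CHF 155135

Standard income tax:
  CHF 89000 × 16% = CHF 14240
  CHF 30000 × 29% = CHF 8700
  CHF 393000 × 40% = CHF 157200
  CHF 26500 × 47% = CHF 12455
  → CHF 192595

CHF 192595 > CHF 155135, so the standard income tax governs.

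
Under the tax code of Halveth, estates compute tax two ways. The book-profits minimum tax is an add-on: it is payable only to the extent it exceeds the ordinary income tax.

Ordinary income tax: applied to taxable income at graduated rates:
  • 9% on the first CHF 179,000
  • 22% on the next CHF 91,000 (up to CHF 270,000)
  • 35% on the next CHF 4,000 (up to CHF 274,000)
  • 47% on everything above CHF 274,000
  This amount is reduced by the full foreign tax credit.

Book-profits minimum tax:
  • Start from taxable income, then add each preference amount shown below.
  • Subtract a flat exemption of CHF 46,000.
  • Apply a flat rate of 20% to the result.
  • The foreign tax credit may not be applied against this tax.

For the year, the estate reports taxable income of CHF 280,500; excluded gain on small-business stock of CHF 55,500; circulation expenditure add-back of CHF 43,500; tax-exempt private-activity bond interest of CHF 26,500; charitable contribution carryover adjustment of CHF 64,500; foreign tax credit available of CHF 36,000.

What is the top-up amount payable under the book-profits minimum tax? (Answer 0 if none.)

Ordinary income tax:
  CHF 179,000 × 9% = CHF 16,110
  CHF 91,000 × 22% = CHF 20,020
  CHF 4,000 × 35% = CHF 1,400
  CHF 6,500 × 47% = CHF 3,055
  → CHF 40,585
  Less foreign tax credit CHF 36,000 → CHF 4,585

Book-profits minimum tax:
  Adjusted income: CHF 280,500 + CHF 55,500 + CHF 43,500 + CHF 26,500 + CHF 64,500 = CHF 470,500
  Less exemption CHF 46,000 → base CHF 424,500
  CHF 424,500 × 20% = CHF 84,900

Excess of book-profits minimum tax over ordinary income tax: CHF 84,900 − CHF 4,585 = CHF 80,315.

CHF 80,315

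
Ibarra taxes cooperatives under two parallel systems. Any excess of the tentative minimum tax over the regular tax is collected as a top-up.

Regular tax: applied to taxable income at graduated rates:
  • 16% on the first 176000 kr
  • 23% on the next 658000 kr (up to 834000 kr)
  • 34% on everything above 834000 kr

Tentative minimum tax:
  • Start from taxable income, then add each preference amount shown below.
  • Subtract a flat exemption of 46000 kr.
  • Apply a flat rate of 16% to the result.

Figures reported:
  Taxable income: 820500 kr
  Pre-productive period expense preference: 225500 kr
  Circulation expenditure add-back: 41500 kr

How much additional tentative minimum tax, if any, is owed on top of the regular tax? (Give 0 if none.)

Tentative minimum tax:
  Adjusted income: 820500 kr + 225500 kr + 41500 kr = 1087500 kr
  Less exemption 46000 kr → base 1041500 kr
  1041500 kr × 16% = 166640 kr

Regular tax:
  176000 kr × 16% = 28160 kr
  644500 kr × 23% = 148235 kr
  → 176395 kr

166640 kr ≤ 176395 kr, so no add-on is due.

0 kr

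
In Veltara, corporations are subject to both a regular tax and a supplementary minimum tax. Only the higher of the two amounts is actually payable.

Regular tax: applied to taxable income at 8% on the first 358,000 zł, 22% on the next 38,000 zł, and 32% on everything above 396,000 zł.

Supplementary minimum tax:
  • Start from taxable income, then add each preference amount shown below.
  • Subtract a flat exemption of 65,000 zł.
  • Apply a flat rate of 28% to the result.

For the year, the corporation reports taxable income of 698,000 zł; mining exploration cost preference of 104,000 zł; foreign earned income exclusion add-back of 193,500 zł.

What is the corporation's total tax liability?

260,540 zł

Regular tax:
  358,000 zł × 8% = 28,640 zł
  38,000 zł × 22% = 8,360 zł
  302,000 zł × 32% = 96,640 zł
  → 133,640 zł

Supplementary minimum tax:
  Adjusted income: 698,000 zł + 104,000 zł + 193,500 zł = 995,500 zł
  Less exemption 65,000 zł → base 930,500 zł
  930,500 zł × 28% = 260,540 zł

260,540 zł > 133,640 zł, so the supplementary minimum tax is the binding amount.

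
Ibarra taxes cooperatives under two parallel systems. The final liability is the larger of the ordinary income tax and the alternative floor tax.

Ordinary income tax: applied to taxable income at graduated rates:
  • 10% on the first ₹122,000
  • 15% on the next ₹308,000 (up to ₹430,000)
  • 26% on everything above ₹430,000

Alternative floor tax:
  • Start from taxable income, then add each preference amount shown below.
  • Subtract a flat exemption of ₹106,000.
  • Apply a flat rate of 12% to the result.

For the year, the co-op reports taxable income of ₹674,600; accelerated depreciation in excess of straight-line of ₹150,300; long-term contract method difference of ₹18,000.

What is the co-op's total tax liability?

Alternative floor tax:
  Adjusted income: ₹674,600 + ₹150,300 + ₹18,000 = ₹842,900
  Less exemption ₹106,000 → base ₹736,900
  ₹736,900 × 12% = ₹88,428

Ordinary income tax:
  ₹122,000 × 10% = ₹12,200
  ₹308,000 × 15% = ₹46,200
  ₹244,600 × 26% = ₹63,596
  → ₹121,996

₹121,996 > ₹88,428, so the ordinary income tax governs.

₹121,996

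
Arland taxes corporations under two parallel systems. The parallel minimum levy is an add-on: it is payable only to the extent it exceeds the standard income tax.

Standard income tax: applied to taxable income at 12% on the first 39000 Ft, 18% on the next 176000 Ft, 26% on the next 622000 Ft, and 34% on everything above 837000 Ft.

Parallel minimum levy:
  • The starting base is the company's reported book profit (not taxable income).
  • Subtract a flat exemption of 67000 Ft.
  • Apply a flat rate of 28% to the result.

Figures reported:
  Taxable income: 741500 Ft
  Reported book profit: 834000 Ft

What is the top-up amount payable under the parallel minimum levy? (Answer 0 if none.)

41510 Ft

Parallel minimum levy:
  Base (reported book profit): 834000 Ft
  Less exemption 67000 Ft → base 767000 Ft
  767000 Ft × 28% = 214760 Ft

Standard income tax:
  39000 Ft × 12% = 4680 Ft
  176000 Ft × 18% = 31680 Ft
  526500 Ft × 26% = 136890 Ft
  → 173250 Ft

Excess of parallel minimum levy over standard income tax: 214760 Ft − 173250 Ft = 41510 Ft.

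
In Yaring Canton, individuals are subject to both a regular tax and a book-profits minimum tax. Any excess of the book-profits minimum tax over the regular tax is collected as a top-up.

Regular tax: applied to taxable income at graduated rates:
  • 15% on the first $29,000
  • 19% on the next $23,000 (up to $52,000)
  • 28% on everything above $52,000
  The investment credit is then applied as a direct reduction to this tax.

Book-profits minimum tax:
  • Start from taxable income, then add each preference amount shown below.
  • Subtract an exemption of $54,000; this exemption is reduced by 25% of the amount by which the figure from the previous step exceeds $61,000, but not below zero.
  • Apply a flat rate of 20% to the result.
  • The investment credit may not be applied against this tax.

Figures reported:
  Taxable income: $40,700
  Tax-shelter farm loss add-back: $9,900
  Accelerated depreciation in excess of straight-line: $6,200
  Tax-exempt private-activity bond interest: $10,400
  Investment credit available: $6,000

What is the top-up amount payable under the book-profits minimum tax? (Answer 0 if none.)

Book-profits minimum tax:
  Adjusted income: $40,700 + $9,900 + $6,200 + $10,400 = $67,200
  Exemption: $54,000 − 25% × ($67,200 − $61,000) = $54,000 − $1,550 = $52,450
  Base: $67,200 − $52,450 = $14,750
  $14,750 × 20% = $2,950

Regular tax:
  $29,000 × 15% = $4,350
  $11,700 × 19% = $2,223
  → $6,573
  Less investment credit $6,000 → $573

Excess of book-profits minimum tax over regular tax: $2,950 − $573 = $2,377.

$2,377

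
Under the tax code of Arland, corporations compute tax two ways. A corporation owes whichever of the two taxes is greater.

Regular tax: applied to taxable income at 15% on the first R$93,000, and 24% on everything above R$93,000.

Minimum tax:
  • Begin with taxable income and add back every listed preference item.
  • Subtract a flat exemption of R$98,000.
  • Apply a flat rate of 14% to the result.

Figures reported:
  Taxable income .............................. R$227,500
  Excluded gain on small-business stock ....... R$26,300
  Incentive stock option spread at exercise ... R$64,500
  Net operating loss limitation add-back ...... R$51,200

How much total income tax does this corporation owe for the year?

Minimum tax:
  Adjusted income: R$227,500 + R$26,300 + R$64,500 + R$51,200 = R$369,500
  Less exemption R$98,000 → base R$271,500
  R$271,500 × 14% = R$38,010

Regular tax:
  R$93,000 × 15% = R$13,950
  R$134,500 × 24% = R$32,280
  → R$46,230

R$46,230 > R$38,010, so the regular tax governs.

R$46,230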